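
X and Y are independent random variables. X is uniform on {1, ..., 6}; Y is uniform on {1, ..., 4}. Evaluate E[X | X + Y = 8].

Outcomes with X + Y = 8: (4,4), (5,3), (6,2), each with probability 1/24.
E[X | X + Y = 8] = (4 + 5 + 6) / 3 = 5.

5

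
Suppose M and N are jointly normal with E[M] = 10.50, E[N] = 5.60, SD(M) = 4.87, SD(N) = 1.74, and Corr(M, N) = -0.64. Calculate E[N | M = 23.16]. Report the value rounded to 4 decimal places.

For a bivariate normal, E[N | M=x] = μ_N + ρ·(σ_N/σ_M)·(x − μ_M).
E[N | M=23.16] = 5.60 + (-0.64)·(1.74/4.87)·(23.16 − (10.50)) = 5.60 + (-0.228665)·(12.66) = 2.7051.

2.7051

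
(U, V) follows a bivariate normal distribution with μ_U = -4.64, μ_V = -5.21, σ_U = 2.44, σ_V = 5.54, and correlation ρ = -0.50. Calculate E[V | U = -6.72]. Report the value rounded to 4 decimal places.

The regression of V on U has slope ρ·σ_V/σ_U and passes through (μ_U, μ_V).
E[V | U=-6.72] = -5.21 + (-0.50)·(5.54/2.44)·(-6.72 − (-4.64)) = -5.21 + (-1.13525)·(-2.08) = -2.8487.

-2.8487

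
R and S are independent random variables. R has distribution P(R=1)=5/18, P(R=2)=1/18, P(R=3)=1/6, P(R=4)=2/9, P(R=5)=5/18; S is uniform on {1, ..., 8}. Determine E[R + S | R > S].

P(R > S) = 13/48.
Summing (R+S)·P(x,y) over outcomes with R > S gives 7/4.
E[R + S | R > S] = (7/4) / (13/48) = 84/13.

84/13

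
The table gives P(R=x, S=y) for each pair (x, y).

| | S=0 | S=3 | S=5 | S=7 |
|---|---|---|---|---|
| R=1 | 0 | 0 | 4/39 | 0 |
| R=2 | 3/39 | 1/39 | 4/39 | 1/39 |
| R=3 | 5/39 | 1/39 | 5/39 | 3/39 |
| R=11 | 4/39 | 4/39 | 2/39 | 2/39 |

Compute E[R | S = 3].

P(S = 3) = 2/13.
Σ R·P over the event = 2·(1/39) + 3·(1/39) + 11·(4/39) = 49/39.
E[R | S = 3] = (49/39) / (2/13) = 49/6.

49/6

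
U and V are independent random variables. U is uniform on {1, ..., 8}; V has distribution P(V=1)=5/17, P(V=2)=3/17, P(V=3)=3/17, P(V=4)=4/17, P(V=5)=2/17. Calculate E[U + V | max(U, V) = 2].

P(max(U, V) = 2) = 11/136.
Summing (U+V)·P(x,y) over outcomes with max(U, V) = 2 gives 9/34.
E[U + V | max(U, V) = 2] = (9/34) / (11/136) = 36/11.

36/11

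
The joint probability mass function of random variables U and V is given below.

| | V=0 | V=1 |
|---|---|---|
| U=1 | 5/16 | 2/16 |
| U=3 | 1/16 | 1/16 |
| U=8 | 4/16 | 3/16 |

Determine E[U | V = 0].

4

P(V = 0) = 5/8.
Summing U·P(U=x,V=y) over the conditioning event gives 5/2.
E[U | V = 0] = (5/2) / (5/8) = 4.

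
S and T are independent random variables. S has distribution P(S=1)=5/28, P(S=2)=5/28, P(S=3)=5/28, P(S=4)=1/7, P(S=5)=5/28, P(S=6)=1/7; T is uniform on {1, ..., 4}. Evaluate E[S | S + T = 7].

40/9

P(S + T = 7) = 9/56.
Summing S·P(x,y) over outcomes with S + T = 7 gives 5/7.
E[S | S + T = 7] = (5/7) / (9/56) = 40/9.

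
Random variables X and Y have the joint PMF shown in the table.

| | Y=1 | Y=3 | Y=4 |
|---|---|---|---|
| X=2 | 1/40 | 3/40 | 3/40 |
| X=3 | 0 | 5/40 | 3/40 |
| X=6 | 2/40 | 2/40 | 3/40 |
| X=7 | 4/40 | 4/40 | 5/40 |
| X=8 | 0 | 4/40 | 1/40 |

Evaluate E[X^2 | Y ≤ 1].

272/7

P(Y ≤ 1) = 7/40.
Σ X^2·P over the event = 4·(1/40) + 36·(2/40) + 49·(4/40) = 34/5.
E[X^2 | Y ≤ 1] = (34/5) / (7/40) = 272/7.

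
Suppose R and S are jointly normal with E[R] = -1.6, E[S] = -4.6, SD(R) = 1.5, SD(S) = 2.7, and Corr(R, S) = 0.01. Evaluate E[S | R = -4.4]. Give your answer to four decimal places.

E[S | R=x] = μ_S + ρ(σ_S/σ_R)(x − μ_R) for jointly normal variables.
E[S | R=-4.4] = -4.6 + (0.01)·(2.7/1.5)·(-4.4 − (-1.6)) = -4.6 + (0.018)·(-2.8) = -4.6504.

-4.6504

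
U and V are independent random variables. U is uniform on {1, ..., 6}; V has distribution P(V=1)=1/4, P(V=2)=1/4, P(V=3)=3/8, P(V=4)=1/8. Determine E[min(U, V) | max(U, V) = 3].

24/13

P(max(U, V) = 3) = 13/48.
Summing min(U,V)·P(x,y) over outcomes with max(U, V) = 3 gives 1/2.
E[min(U, V) | max(U, V) = 3] = (1/2) / (13/48) = 24/13.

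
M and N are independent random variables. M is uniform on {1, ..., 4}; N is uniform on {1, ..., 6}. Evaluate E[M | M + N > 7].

Outcomes with M + N > 7: (2,6), (3,5), (3,6), (4,4), (4,5), (4,6), each with probability 1/24.
E[M | M + N > 7] = (2 + 3 + 3 + 4 + 4 + 4) / 6 = 10/3.

10/3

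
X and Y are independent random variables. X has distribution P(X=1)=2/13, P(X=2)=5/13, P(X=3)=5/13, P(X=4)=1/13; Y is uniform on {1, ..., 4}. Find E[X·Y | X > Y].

79/18

P(X > Y) = 9/26.
Summing XY·P(x,y) over outcomes with X > Y gives 79/52.
E[X·Y | X > Y] = (79/52) / (9/26) = 79/18.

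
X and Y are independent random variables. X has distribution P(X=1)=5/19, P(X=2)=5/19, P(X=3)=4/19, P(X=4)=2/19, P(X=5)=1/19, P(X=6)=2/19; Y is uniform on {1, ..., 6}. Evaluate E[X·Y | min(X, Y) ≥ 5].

187/6

P(min(X, Y) ≥ 5) = 1/19.
Summing XY·P(x,y) over outcomes with min(X, Y) ≥ 5 gives 187/114.
E[X·Y | min(X, Y) ≥ 5] = (187/114) / (1/19) = 187/6.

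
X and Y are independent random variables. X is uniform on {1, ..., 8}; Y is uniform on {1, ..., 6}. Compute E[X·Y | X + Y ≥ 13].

Outcomes with X + Y ≥ 13: (7,6), (8,5), (8,6), each with probability 1/48.
E[X·Y | X + Y ≥ 13] = (42 + 40 + 48) / 3 = 130/3.

130/3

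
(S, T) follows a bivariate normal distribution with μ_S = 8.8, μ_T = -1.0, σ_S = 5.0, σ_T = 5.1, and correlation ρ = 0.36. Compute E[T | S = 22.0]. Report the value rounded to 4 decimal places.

E[T | S=x] = μ_T + ρ(σ_T/σ_S)(x − μ_S) for jointly normal variables.
E[T | S=22.0] = -1.0 + (0.36)·(5.1/5.0)·(22.0 − (8.8)) = -1.0 + (0.3672)·(13.2) = 3.8470.

3.8470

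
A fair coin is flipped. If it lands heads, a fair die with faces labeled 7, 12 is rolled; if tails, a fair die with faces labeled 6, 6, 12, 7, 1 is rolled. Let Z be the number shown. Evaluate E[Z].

159/20

E[Z | heads] = (7+12)/2 = 19/2.
E[Z | tails] = (6+6+12+7+1)/5 = 32/5.
E[Z] = (1/2)·(19/2) + (1/2)·(32/5) = 159/20.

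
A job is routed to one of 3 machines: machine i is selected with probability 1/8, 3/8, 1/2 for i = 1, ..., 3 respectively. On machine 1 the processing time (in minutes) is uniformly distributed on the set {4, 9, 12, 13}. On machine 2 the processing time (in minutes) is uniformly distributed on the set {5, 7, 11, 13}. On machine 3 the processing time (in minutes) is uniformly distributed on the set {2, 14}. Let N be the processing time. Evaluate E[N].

E[N | machine 1] = (4+9+12+13)/4 = 19/2.
E[N | machine 2] = (5+7+11+13)/4 = 9.
E[N | machine 3] = (2+14)/2 = 8.
By the law of total expectation,
E[N] = (1/8)·(19/2) + (3/8)·(9) + (1/2)·(8) = 137/16.

137/16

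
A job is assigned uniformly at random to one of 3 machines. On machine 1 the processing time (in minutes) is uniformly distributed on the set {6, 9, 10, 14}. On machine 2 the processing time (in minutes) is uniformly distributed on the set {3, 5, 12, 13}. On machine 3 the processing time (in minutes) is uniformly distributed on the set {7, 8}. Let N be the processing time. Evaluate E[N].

17/2

E[N | machine 1] = (6+9+10+14)/4 = 39/4.
E[N | machine 2] = (3+5+12+13)/4 = 33/4.
E[N | machine 3] = (7+8)/2 = 15/2.
By the law of total expectation,
E[N] = (1/3)·(39/4) + (1/3)·(33/4) + (1/3)·(15/2) = 17/2.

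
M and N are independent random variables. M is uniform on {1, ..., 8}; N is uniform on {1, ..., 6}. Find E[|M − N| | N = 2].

Outcomes with N = 2: (1,2), (2,2), (3,2), (4,2), (5,2), (6,2), (7,2), (8,2), each with probability 1/48.
E[|M − N| | N = 2] = (1 + 0 + 1 + 2 + 3 + 4 + 5 + 6) / 8 = 11/4.

11/4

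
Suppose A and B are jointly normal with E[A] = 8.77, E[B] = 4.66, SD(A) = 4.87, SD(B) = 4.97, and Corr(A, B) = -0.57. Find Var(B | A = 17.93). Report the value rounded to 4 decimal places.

The conditional variance in a bivariate normal is σ_B²(1 − ρ²), independent of x.
Var(B | A=17.93) = (4.97)²·(1 − (-0.57)²) = 24.7009·0.6751 = 16.6756.

16.6756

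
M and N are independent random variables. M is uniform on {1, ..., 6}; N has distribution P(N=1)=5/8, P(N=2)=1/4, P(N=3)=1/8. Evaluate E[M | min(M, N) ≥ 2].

P(min(M, N) ≥ 2) = 5/16.
Summing M·P(x,y) over outcomes with min(M, N) ≥ 2 gives 5/4.
E[M | min(M, N) ≥ 2] = (5/4) / (5/16) = 4.

4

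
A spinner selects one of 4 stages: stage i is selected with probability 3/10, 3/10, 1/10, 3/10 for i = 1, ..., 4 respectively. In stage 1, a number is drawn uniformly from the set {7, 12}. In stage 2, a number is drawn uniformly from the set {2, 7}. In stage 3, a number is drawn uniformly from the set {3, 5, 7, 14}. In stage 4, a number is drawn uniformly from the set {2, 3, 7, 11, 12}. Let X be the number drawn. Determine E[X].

281/40

E[X | stage 1] = (7+12)/2 = 19/2.
E[X | stage 2] = (2+7)/2 = 9/2.
E[X | stage 3] = (3+5+7+14)/4 = 29/4.
E[X | stage 4] = (2+3+7+11+12)/5 = 7.
E[X] = (3/10)·(19/2) + (3/10)·(9/2) + (1/10)·(29/4) + (3/10)·(7) = 281/40.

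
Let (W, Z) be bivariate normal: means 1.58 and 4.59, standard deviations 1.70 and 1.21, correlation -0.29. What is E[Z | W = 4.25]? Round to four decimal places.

The regression of Z on W has slope ρ·σ_Z/σ_W and passes through (μ_W, μ_Z).
E[Z | W=4.25] = 4.59 + (-0.29)·(1.21/1.70)·(4.25 − (1.58)) = 4.59 + (-0.20641)·(2.67) = 4.0389.

4.0389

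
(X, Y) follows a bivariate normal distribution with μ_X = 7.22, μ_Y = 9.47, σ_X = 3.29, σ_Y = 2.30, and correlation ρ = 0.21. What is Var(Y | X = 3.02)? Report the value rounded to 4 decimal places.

The conditional variance in a bivariate normal is σ_Y²(1 − ρ²), independent of x.
Var(Y | X=3.02) = (2.30)²·(1 − (0.21)²) = 5.29·0.9559 = 5.0567.

5.0567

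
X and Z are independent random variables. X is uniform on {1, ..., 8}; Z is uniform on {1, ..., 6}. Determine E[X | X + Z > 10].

Outcomes with X + Z > 10: (5,6), (6,5), (6,6), (7,4), (7,5), (7,6), (8,3), (8,4), (8,5), (8,6), each with probability 1/48.
E[X | X + Z > 10] = (5 + 6 + 6 + 7 + 7 + 7 + 8 + 8 + 8 + 8) / 10 = 7.

7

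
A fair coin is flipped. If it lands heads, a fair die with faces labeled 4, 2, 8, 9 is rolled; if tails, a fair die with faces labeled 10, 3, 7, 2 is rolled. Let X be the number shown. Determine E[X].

45/8

E[X | heads] = (4+2+8+9)/4 = 23/4.
E[X | tails] = (10+3+7+2)/4 = 11/2.
By the law of total expectation,
E[X] = (1/2)·(23/4) + (1/2)·(11/2) = 45/8.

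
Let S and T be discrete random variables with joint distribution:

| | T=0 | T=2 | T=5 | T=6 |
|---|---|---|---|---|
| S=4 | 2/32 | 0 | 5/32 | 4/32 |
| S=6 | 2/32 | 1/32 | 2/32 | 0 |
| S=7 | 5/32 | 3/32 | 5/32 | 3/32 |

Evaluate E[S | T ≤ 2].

82/13

P(T ≤ 2) = 13/32.
Summing S·P(S=x,T=y) over the conditioning event gives 41/16.
E[S | T ≤ 2] = (41/16) / (13/32) = 82/13.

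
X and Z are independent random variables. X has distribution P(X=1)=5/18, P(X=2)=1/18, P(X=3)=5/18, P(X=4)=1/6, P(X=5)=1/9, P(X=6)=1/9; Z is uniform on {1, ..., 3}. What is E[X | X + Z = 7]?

34/7

P(X + Z = 7) = 7/54.
Summing X·P(x,y) over outcomes with X + Z = 7 gives 17/27.
E[X | X + Z = 7] = (17/27) / (7/54) = 34/7.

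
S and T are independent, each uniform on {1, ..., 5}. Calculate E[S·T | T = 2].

6

Outcomes with T = 2: (1,2), (2,2), (3,2), (4,2), (5,2), each with probability 1/25.
E[S·T | T = 2] = (2 + 4 + 6 + 8 + 10) / 5 = 6.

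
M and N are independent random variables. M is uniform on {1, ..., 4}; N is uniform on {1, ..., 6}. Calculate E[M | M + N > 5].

20/7

P(M + N > 5) = 7/12.
Summing M·P(x,y) over outcomes with M + N > 5 gives 5/3.
E[M | M + N > 5] = (5/3) / (7/12) = 20/7.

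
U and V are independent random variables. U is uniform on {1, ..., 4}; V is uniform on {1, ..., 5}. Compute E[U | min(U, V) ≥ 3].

Outcomes with min(U, V) ≥ 3: (3,3), (3,4), (3,5), (4,3), (4,4), (4,5), each with probability 1/20.
E[U | min(U, V) ≥ 3] = (3 + 3 + 3 + 4 + 4 + 4) / 6 = 7/2.

7/2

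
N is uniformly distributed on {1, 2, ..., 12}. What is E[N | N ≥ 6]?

9

Given N ≥ 6, N is equally likely to be any of {6, 7, 8, 9, 10, 11, 12}.
E[N | N ≥ 6] = (6 + 7 + 8 + 9 + 10 + 11 + 12) / 7 = 9.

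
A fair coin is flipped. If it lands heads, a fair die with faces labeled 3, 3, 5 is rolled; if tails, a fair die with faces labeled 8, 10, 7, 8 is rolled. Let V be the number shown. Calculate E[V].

E[V | heads] = (3+3+5)/3 = 11/3.
E[V | tails] = (8+10+7+8)/4 = 33/4.
E[V] = (1/2)·(11/3) + (1/2)·(33/4) = 143/24.

143/24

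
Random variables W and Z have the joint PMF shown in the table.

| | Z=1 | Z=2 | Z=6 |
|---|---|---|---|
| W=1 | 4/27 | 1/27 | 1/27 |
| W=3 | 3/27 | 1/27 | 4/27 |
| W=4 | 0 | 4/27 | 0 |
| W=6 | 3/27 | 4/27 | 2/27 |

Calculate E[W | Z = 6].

25/7

P(Z = 6) = 7/27.
Summing W·P(W=x,Z=y) over the conditioning event gives 25/27.
E[W | Z = 6] = (25/27) / (7/27) = 25/7.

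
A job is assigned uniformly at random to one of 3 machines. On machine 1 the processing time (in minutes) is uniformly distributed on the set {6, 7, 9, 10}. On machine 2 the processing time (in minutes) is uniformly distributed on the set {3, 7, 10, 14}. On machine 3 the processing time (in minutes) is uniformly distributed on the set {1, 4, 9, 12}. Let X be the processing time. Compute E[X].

E[X | machine 1] = (6+7+9+10)/4 = 8.
E[X | machine 2] = (3+7+10+14)/4 = 17/2.
E[X | machine 3] = (1+4+9+12)/4 = 13/2.
By the law of total expectation,
E[X] = (1/3)·(8) + (1/3)·(17/2) + (1/3)·(13/2) = 23/3.

23/3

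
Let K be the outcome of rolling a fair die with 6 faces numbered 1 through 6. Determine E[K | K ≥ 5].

Given K ≥ 5, K is equally likely to be any of {5, 6}.
E[K | K ≥ 5] = (5 + 6) / 2 = 11/2.

11/2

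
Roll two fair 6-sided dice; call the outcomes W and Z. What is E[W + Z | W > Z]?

P(W > Z) = 5/12.
Summing (W+Z)·P(x,y) over outcomes with W > Z gives 35/12.
E[W + Z | W > Z] = (35/12) / (5/12) = 7.

7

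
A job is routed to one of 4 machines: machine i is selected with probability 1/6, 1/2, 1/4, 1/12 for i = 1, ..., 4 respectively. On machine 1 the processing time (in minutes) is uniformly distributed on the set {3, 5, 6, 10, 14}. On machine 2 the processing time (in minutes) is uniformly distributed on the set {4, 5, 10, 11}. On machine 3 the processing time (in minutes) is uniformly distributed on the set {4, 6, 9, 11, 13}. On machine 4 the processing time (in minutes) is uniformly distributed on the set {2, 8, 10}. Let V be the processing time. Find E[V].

139/18

E[V | machine 1] = (3+5+6+10+14)/5 = 38/5.
E[V | machine 2] = (4+5+10+11)/4 = 15/2.
E[V | machine 3] = (4+6+9+11+13)/5 = 43/5.
E[V | machine 4] = (2+8+10)/3 = 20/3.
By the law of total expectation,
E[V] = (1/6)·(38/5) + (1/2)·(15/2) + (1/4)·(43/5) + (1/12)·(20/3) = 139/18.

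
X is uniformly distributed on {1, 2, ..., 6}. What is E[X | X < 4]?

2

Given X < 4, X is equally likely to be any of {1, 2, 3}.
E[X | X < 4] = (1 + 2 + 3) / 3 = 2.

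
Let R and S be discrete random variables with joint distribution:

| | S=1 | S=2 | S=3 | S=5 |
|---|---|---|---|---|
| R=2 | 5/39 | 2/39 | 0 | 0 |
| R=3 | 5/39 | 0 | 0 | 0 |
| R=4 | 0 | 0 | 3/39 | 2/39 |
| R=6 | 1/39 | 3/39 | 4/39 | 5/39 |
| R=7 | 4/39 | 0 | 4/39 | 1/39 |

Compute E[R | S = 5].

P(S = 5) = 8/39.
Σ R·P over the event = 4·(2/39) + 6·(5/39) + 7·(1/39) = 15/13.
E[R | S = 5] = (15/13) / (8/39) = 45/8.

45/8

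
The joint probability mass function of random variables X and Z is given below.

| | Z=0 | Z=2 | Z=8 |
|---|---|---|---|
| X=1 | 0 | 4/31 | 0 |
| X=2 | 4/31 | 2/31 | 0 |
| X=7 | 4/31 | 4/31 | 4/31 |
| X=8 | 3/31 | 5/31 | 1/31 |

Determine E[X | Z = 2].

P(Z = 2) = 15/31.
Σ X·P over the event = 1·(4/31) + 2·(2/31) + 7·(4/31) + 8·(5/31) = 76/31.
E[X | Z = 2] = (76/31) / (15/31) = 76/15.

76/15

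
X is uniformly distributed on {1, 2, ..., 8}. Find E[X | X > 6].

Given X > 6, X is equally likely to be any of {7, 8}.
E[X | X > 6] = (7 + 8) / 2 = 15/2.

15/2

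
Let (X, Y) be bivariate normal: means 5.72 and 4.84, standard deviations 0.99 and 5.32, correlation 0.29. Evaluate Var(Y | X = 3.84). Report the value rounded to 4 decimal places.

Var(Y | X=x) = (1 − ρ²)·σ_Y².
Var(Y | X=3.84) = (5.32)²·(1 − (0.29)²) = 28.3024·0.9159 = 25.9222.

25.9222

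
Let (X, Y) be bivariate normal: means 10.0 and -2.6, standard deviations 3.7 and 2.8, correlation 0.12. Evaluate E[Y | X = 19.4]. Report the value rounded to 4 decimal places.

-1.7464

For a bivariate normal, E[Y | X=x] = μ_Y + ρ·(σ_Y/σ_X)·(x − μ_X).
E[Y | X=19.4] = -2.6 + (0.12)·(2.8/3.7)·(19.4 − (10.0)) = -2.6 + (0.090811)·(9.4) = -1.7464.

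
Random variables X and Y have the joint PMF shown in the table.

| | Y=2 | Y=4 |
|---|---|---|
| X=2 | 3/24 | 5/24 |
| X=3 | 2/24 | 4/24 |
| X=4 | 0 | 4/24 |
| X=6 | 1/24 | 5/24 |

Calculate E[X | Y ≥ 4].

34/9

P(Y ≥ 4) = 3/4.
Σ X·P over the event = 2·(5/24) + 3·(4/24) + 4·(4/24) + 6·(5/24) = 17/6.
E[X | Y ≥ 4] = (17/6) / (3/4) = 34/9.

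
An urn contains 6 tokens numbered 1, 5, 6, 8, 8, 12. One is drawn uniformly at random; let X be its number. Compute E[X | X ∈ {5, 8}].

7

P(X ∈ {5, 8}) = 1/2.
Σ over the event: 5·1/6 + 8·1/3 = 7/2.
E[X | X ∈ {5, 8}] = (7/2) / (1/2) = 7.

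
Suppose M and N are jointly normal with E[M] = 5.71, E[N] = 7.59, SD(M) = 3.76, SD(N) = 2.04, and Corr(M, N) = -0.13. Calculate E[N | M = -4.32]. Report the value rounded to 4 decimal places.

8.2974

For a bivariate normal, E[N | M=x] = μ_N + ρ·(σ_N/σ_M)·(x − μ_M).
E[N | M=-4.32] = 7.59 + (-0.13)·(2.04/3.76)·(-4.32 − (5.71)) = 7.59 + (-0.070532)·(-10.03) = 8.2974.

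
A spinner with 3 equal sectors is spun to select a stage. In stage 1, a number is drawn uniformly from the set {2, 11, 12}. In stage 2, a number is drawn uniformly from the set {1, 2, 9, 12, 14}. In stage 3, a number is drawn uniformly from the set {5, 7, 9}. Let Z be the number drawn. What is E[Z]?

E[Z | stage 1] = (2+11+12)/3 = 25/3.
E[Z | stage 2] = (1+2+9+12+14)/5 = 38/5.
E[Z | stage 3] = (5+7+9)/3 = 7.
By the law of total expectation,
E[Z] = (1/3)·(25/3) + (1/3)·(38/5) + (1/3)·(7) = 344/45.

344/45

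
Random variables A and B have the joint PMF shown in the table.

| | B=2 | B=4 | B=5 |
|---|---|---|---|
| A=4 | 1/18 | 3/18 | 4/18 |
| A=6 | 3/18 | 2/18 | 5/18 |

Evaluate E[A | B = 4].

24/5

P(B = 4) = 5/18.
Σ A·P over the event = 4·(3/18) + 6·(2/18) = 4/3.
E[A | B = 4] = (4/3) / (5/18) = 24/5.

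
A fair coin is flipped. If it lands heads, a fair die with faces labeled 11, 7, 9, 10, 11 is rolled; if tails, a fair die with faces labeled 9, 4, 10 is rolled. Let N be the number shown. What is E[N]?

259/30

E[N | heads] = (11+7+9+10+11)/5 = 48/5.
E[N | tails] = (9+4+10)/3 = 23/3.
E[N] = (1/2)·(48/5) + (1/2)·(23/3) = 259/30.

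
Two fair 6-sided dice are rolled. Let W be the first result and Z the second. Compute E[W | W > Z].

P(W > Z) = 5/12.
Summing W·P(x,y) over outcomes with W > Z gives 35/18.
E[W | W > Z] = (35/18) / (5/12) = 14/3.

14/3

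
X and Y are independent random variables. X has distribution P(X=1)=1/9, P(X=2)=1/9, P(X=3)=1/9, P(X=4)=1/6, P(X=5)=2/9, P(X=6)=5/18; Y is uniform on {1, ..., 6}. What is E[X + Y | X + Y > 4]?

391/48

P(X + Y > 4) = 8/9.
Summing (X+Y)·P(x,y) over outcomes with X + Y > 4 gives 391/54.
E[X + Y | X + Y > 4] = (391/54) / (8/9) = 391/48.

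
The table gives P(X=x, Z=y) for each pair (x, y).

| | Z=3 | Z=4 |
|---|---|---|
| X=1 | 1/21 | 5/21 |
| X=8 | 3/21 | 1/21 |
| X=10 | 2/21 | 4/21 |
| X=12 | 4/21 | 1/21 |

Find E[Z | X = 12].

16/5

P(X = 12) = 5/21.
Σ Z·P over the event = 3·(4/21) + 4·(1/21) = 16/21.
E[Z | X = 12] = (16/21) / (5/21) = 16/5.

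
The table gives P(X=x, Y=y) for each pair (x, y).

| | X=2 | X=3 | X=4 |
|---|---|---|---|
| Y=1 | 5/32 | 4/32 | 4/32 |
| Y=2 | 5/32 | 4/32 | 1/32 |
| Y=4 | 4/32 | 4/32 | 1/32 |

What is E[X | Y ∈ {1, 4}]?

31/11

P(Y ∈ {1, 4}) = 11/16.
Σ X·P over the event = 2·(5/32) + 2·(4/32) + 3·(4/32) + 3·(4/32) + 4·(4/32) + 4·(1/32) = 31/16.
E[X | Y ∈ {1, 4}] = (31/16) / (11/16) = 31/11.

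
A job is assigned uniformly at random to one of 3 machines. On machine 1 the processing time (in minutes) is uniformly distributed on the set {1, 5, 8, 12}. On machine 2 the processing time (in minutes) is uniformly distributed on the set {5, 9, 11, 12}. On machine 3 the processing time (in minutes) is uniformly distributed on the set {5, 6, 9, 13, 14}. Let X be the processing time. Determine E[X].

503/60

E[X | machine 1] = (1+5+8+12)/4 = 13/2.
E[X | machine 2] = (5+9+11+12)/4 = 37/4.
E[X | machine 3] = (5+6+9+13+14)/5 = 47/5.
E[X] = (1/3)·(13/2) + (1/3)·(37/4) + (1/3)·(47/5) = 503/60.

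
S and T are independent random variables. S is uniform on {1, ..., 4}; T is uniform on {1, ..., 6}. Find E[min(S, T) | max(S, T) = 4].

16/7

Outcomes with max(S, T) = 4: (1,4), (2,4), (3,4), (4,1), (4,2), (4,3), (4,4), each with probability 1/24.
E[min(S, T) | max(S, T) = 4] = (1 + 2 + 3 + 1 + 2 + 3 + 4) / 7 = 16/7.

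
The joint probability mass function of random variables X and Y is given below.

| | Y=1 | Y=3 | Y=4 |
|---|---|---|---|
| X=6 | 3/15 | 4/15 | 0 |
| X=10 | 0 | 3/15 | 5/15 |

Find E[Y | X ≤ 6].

P(X ≤ 6) = 7/15.
Σ Y·P over the event = 1·(3/15) + 3·(4/15) = 1.
E[Y | X ≤ 6] = (1) / (7/15) = 15/7.

15/7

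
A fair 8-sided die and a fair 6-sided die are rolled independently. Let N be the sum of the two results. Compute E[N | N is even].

P(N is even) = 1/2.
Σ over the event: 2·1/48 + 4·1/16 + 6·5/48 + 8·1/8 + 10·5/48 + 12·1/16 + 14·1/48 = 4.
E[N | N is even] = (4) / (1/2) = 8.

8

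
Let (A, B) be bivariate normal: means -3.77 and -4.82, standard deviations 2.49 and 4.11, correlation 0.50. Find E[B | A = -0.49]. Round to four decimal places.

-2.1130

E[B | A=x] = μ_B + ρ(σ_B/σ_A)(x − μ_A) for jointly normal variables.
E[B | A=-0.49] = -4.82 + (0.50)·(4.11/2.49)·(-0.49 − (-3.77)) = -4.82 + (0.8253)·(3.28) = -2.1130.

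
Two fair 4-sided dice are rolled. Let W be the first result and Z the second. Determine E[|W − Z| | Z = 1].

Outcomes with Z = 1: (1,1), (2,1), (3,1), (4,1), each with probability 1/16.
E[|W − Z| | Z = 1] = (0 + 1 + 2 + 3) / 4 = 3/2.

3/2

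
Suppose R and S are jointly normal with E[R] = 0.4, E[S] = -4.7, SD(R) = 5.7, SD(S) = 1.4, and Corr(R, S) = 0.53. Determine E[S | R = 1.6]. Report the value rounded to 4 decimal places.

-4.5438

E[S | R=x] = μ_S + ρ(σ_S/σ_R)(x − μ_R) for jointly normal variables.
E[S | R=1.6] = -4.7 + (0.53)·(1.4/5.7)·(1.6 − (0.4)) = -4.7 + (0.13018)·(1.2) = -4.5438.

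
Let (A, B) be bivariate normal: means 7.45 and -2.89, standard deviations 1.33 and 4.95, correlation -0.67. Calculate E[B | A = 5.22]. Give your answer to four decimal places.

For a bivariate normal, E[B | A=x] = μ_B + ρ·(σ_B/σ_A)·(x − μ_A).
E[B | A=5.22] = -2.89 + (-0.67)·(4.95/1.33)·(5.22 − (7.45)) = -2.89 + (-2.4936)·(-2.23) = 2.6707.

2.6707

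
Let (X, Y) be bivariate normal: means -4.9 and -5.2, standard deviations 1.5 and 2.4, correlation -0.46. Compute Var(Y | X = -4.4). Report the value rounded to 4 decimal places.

4.5412

Var(Y | X=x) = (1 − ρ²)·σ_Y².
Var(Y | X=-4.4) = (2.4)²·(1 − (-0.46)²) = 5.76·0.7884 = 4.5412.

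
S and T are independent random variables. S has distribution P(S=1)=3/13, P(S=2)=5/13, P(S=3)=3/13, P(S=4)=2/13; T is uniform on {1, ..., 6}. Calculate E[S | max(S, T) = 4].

P(max(S, T) = 4) = 19/78.
Summing S·P(x,y) over outcomes with max(S, T) = 4 gives 9/13.
E[S | max(S, T) = 4] = (9/13) / (19/78) = 54/19.

54/19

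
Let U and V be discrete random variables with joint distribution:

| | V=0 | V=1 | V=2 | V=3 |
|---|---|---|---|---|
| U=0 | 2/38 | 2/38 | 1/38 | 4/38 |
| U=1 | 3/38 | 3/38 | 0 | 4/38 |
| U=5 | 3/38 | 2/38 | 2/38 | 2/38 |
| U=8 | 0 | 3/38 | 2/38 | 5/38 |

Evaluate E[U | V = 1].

P(V = 1) = 5/19.
Σ U·P over the event = 0·(2/38) + 1·(3/38) + 5·(2/38) + 8·(3/38) = 37/38.
E[U | V = 1] = (37/38) / (5/19) = 37/10.

37/10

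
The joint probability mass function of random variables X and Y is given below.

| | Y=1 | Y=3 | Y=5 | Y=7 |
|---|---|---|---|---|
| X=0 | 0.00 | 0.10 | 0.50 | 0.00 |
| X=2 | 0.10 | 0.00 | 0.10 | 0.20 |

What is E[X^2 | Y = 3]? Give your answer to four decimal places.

P(Y = 3) = 0.10.
Σ X^2·P over the event = 0·(0.10) = 0.00.
E[X^2 | Y = 3] = (0.00) / (0.10) = 0.0000.

0.0000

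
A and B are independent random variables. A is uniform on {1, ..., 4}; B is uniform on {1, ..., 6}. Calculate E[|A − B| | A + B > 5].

P(A + B > 5) = 7/12.
Summing |A−B|·P(x,y) over outcomes with A + B > 5 gives 5/4.
E[|A − B| | A + B > 5] = (5/4) / (7/12) = 15/7.

15/7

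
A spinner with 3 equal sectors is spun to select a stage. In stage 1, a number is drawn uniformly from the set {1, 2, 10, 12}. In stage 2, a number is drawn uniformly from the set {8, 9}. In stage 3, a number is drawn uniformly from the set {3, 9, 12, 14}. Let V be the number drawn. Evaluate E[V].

97/12

E[V | stage 1] = (1+2+10+12)/4 = 25/4.
E[V | stage 2] = (8+9)/2 = 17/2.
E[V | stage 3] = (3+9+12+14)/4 = 19/2.
E[V] = (1/3)·(25/4) + (1/3)·(17/2) + (1/3)·(19/2) = 97/12.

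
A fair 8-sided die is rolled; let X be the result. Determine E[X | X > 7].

8

Given X > 7, X is equally likely to be any of {8}.
E[X | X > 7] = (8) / 1 = 8.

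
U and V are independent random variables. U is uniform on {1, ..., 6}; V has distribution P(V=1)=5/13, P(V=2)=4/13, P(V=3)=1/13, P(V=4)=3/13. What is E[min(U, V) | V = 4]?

3

P(V = 4) = 3/13.
Summing min(U,V)·P(x,y) over outcomes with V = 4 gives 9/13.
E[min(U, V) | V = 4] = (9/13) / (3/13) = 3.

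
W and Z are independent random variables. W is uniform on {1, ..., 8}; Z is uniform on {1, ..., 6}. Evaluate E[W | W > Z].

160/27

P(W > Z) = 9/16.
Summing W·P(x,y) over outcomes with W > Z gives 10/3.
E[W | W > Z] = (10/3) / (9/16) = 160/27.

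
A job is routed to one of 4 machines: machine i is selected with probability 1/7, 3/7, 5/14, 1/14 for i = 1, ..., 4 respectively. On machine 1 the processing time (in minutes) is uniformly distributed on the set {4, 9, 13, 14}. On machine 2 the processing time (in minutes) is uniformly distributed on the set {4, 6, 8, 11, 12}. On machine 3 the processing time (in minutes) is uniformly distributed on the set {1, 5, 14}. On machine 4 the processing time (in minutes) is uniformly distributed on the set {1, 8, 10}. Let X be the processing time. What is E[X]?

E[X | machine 1] = (4+9+13+14)/4 = 10.
E[X | machine 2] = (4+6+8+11+12)/5 = 41/5.
E[X | machine 3] = (1+5+14)/3 = 20/3.
E[X | machine 4] = (1+8+10)/3 = 19/3.
E[X] = (1/7)·(10) + (3/7)·(41/5) + (5/14)·(20/3) + (1/14)·(19/3) = 1633/210.

1633/210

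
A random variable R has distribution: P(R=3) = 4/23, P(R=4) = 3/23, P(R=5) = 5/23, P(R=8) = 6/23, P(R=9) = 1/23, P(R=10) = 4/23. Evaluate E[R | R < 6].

P(R < 6) = 12/23.
Σ over the event: 3·4/23 + 4·3/23 + 5·5/23 = 49/23.
E[R | R < 6] = (49/23) / (12/23) = 49/12.

49/12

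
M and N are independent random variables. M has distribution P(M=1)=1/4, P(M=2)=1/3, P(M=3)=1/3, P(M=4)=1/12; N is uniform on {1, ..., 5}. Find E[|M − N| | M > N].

22/15

P(M > N) = 1/4.
Summing |M−N|·P(x,y) over outcomes with M > N gives 11/30.
E[|M − N| | M > N] = (11/30) / (1/4) = 22/15.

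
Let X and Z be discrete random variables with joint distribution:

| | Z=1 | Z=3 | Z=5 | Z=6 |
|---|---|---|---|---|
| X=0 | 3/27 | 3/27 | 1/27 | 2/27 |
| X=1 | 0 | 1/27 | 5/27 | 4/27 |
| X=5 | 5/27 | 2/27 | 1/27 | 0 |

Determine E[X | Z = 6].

P(Z = 6) = 2/9.
Σ X·P over the event = 0·(2/27) + 1·(4/27) = 4/27.
E[X | Z = 6] = (4/27) / (2/9) = 2/3.

2/3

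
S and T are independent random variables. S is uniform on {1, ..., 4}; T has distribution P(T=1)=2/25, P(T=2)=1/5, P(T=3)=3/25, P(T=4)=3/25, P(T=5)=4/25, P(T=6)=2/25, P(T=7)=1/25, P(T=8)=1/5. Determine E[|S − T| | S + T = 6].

32/15

P(S + T = 6) = 3/20.
Summing |S−T|·P(x,y) over outcomes with S + T = 6 gives 8/25.
E[|S − T| | S + T = 6] = (8/25) / (3/20) = 32/15.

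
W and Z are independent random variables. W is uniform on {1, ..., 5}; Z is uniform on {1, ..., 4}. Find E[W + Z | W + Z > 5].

Outcomes with W + Z > 5: (2,4), (3,3), (3,4), (4,2), (4,3), (4,4), (5,1), (5,2), (5,3), (5,4), each with probability 1/20.
E[W + Z | W + Z > 5] = (6 + 6 + 7 + 6 + 7 + 8 + 6 + 7 + 8 + 9) / 10 = 7.

7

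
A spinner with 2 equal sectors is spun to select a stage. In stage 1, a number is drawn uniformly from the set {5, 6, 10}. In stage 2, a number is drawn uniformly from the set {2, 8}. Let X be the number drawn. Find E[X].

E[X | stage 1] = (5+6+10)/3 = 7.
E[X | stage 2] = (2+8)/2 = 5.
By the law of total expectation,
E[X] = (1/2)·(7) + (1/2)·(5) = 6.

6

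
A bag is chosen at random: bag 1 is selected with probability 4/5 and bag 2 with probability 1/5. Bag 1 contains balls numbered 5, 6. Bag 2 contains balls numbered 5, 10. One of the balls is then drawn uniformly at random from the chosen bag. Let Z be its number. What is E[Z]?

E[Z | bag 1] = (5+6)/2 = 11/2.
E[Z | bag 2] = (5+10)/2 = 15/2.
E[Z] = (4/5)·(11/2) + (1/5)·(15/2) = 59/10.

59/10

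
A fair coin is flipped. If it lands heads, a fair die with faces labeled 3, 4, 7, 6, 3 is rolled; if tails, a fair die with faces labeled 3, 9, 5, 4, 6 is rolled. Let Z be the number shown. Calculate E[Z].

5

E[Z | heads] = (3+4+7+6+3)/5 = 23/5.
E[Z | tails] = (3+9+5+4+6)/5 = 27/5.
By the law of total expectation,
E[Z] = (1/2)·(23/5) + (1/2)·(27/5) = 5.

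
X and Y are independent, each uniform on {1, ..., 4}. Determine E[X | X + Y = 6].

Outcomes with X + Y = 6: (2,4), (3,3), (4,2), each with probability 1/16.
E[X | X + Y = 6] = (2 + 3 + 4) / 3 = 3.

3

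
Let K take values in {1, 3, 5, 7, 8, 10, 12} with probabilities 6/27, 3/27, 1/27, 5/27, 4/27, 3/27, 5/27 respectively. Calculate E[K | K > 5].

157/17

P(K > 5) = 17/27.
Σ over the event: 7·5/27 + 8·4/27 + 10·1/9 + 12·5/27 = 157/27.
E[K | K > 5] = (157/27) / (17/27) = 157/17.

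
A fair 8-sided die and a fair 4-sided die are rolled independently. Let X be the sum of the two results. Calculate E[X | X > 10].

P(X > 10) = 3/32.
Σ over the event: 11·1/16 + 12·1/32 = 17/16.
E[X | X > 10] = (17/16) / (3/32) = 34/3.

34/3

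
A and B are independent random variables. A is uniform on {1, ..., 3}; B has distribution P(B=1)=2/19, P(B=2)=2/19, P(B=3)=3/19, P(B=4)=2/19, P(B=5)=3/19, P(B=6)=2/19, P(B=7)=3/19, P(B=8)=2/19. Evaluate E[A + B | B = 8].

P(B = 8) = 2/19.
Summing (A+B)·P(x,y) over outcomes with B = 8 gives 20/19.
E[A + B | B = 8] = (20/19) / (2/19) = 10.

10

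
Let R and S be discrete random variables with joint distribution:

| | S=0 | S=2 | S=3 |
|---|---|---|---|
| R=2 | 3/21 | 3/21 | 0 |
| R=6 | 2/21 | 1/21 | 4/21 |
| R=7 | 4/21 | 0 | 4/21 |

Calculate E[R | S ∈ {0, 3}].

P(S ∈ {0, 3}) = 17/21.
Σ R·P over the event = 2·(3/21) + 6·(2/21) + 6·(4/21) + 7·(4/21) + 7·(4/21) = 14/3.
E[R | S ∈ {0, 3}] = (14/3) / (17/21) = 98/17.

98/17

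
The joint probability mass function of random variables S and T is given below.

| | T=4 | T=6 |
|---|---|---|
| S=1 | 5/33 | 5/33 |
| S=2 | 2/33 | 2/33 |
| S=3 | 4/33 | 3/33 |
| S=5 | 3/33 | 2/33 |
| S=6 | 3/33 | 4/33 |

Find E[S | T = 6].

13/4

P(T = 6) = 16/33.
Σ S·P over the event = 1·(5/33) + 2·(2/33) + 3·(3/33) + 5·(2/33) + 6·(4/33) = 52/33.
E[S | T = 6] = (52/33) / (16/33) = 13/4.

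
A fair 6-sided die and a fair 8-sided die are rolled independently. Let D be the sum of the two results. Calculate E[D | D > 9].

P(D > 9) = 5/16.
Σ over the event: 10·5/48 + 11·1/12 + 12·1/16 + 13·1/24 + 14·1/48 = 85/24.
E[D | D > 9] = (85/24) / (5/16) = 34/3.

34/3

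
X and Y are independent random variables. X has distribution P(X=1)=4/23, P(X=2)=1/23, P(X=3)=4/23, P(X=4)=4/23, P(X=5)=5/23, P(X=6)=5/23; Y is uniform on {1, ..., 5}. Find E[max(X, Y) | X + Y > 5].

P(X + Y > 5) = 84/115.
Summing max(X,Y)·P(x,y) over outcomes with X + Y > 5 gives 84/23.
E[max(X, Y) | X + Y > 5] = (84/23) / (84/115) = 5.

5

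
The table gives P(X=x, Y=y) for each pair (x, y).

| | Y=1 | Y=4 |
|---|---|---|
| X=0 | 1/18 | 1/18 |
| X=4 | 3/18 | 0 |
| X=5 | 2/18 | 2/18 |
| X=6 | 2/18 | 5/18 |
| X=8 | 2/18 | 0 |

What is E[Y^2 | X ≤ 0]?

P(X ≤ 0) = 1/9.
Summing Y^2·P(X=x,Y=y) over the conditioning event gives 17/18.
E[Y^2 | X ≤ 0] = (17/18) / (1/9) = 17/2.

17/2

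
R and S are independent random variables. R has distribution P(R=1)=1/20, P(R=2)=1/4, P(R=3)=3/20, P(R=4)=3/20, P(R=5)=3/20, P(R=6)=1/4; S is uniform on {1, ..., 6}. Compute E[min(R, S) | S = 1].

P(S = 1) = 1/6.
Summing min(R,S)·P(x,y) over outcomes with S = 1 gives 1/6.
E[min(R, S) | S = 1] = (1/6) / (1/6) = 1.

1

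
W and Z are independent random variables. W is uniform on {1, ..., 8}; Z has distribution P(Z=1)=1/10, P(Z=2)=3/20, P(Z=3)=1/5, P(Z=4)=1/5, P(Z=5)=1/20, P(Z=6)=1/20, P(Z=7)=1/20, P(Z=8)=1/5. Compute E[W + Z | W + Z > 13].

223/15

P(W + Z > 13) = 3/32.
Summing (W+Z)·P(x,y) over outcomes with W + Z > 13 gives 223/160.
E[W + Z | W + Z > 13] = (223/160) / (3/32) = 223/15.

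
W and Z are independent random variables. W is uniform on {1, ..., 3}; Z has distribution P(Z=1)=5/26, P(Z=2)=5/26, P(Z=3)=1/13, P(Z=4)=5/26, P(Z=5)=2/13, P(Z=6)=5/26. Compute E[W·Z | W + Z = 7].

65/7

P(W + Z = 7) = 7/39.
Summing WZ·P(x,y) over outcomes with W + Z = 7 gives 5/3.
E[W·Z | W + Z = 7] = (5/3) / (7/39) = 65/7.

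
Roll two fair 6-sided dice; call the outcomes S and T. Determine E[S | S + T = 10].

5

P(S + T = 10) = 1/12.
Summing S·P(x,y) over outcomes with S + T = 10 gives 5/12.
E[S | S + T = 10] = (5/12) / (1/12) = 5.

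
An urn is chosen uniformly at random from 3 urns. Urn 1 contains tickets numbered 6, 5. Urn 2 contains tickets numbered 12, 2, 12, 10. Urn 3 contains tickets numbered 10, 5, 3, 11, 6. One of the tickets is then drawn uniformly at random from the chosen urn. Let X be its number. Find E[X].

43/6

E[X | urn 1] = (6+5)/2 = 11/2.
E[X | urn 2] = (12+2+12+10)/4 = 9.
E[X | urn 3] = (10+5+3+11+6)/5 = 7.
By the law of total expectation,
E[X] = (1/3)·(11/2) + (1/3)·(9) + (1/3)·(7) = 43/6.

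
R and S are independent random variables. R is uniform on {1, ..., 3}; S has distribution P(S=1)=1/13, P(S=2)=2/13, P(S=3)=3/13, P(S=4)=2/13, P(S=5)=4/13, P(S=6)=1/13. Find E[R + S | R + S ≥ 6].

P(R + S ≥ 6) = 22/39.
Summing (R+S)·P(x,y) over outcomes with R + S ≥ 6 gives 152/39.
E[R + S | R + S ≥ 6] = (152/39) / (22/39) = 76/11.

76/11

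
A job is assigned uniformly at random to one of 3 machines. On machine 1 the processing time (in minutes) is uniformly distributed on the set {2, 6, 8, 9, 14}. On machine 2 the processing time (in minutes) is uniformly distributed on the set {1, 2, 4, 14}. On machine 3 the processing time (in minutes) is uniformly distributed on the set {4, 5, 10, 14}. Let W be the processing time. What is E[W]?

71/10

E[W | machine 1] = (2+6+8+9+14)/5 = 39/5.
E[W | machine 2] = (1+2+4+14)/4 = 21/4.
E[W | machine 3] = (4+5+10+14)/4 = 33/4.
By the law of total expectation,
E[W] = (1/3)·(39/5) + (1/3)·(21/4) + (1/3)·(33/4) = 71/10.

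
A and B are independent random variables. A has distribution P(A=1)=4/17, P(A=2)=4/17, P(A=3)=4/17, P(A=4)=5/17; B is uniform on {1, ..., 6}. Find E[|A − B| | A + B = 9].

P(A + B = 9) = 3/34.
Summing |A−B|·P(x,y) over outcomes with A + B = 9 gives 1/6.
E[|A − B| | A + B = 9] = (1/6) / (3/34) = 17/9.

17/9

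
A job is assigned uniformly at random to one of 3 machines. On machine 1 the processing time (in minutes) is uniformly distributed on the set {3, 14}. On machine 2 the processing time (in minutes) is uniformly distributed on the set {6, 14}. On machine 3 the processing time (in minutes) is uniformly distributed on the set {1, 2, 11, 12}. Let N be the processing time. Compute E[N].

E[N | machine 1] = (3+14)/2 = 17/2.
E[N | machine 2] = (6+14)/2 = 10.
E[N | machine 3] = (1+2+11+12)/4 = 13/2.
E[N] = (1/3)·(17/2) + (1/3)·(10) + (1/3)·(13/2) = 25/3.

25/3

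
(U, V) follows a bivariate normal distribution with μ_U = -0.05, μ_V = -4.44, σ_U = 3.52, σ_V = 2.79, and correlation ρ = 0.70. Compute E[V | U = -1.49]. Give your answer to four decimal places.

The regression of V on U has slope ρ·σ_V/σ_U and passes through (μ_U, μ_V).
E[V | U=-1.49] = -4.44 + (0.70)·(2.79/3.52)·(-1.49 − (-0.05)) = -4.44 + (0.55483)·(-1.44) = -5.2390.

-5.2390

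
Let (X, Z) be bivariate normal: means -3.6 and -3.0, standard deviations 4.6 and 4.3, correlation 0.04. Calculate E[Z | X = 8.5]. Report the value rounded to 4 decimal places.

For a bivariate normal, E[Z | X=x] = μ_Z + ρ·(σ_Z/σ_X)·(x − μ_X).
E[Z | X=8.5] = -3.0 + (0.04)·(4.3/4.6)·(8.5 − (-3.6)) = -3.0 + (0.037391)·(12.1) = -2.5476.

-2.5476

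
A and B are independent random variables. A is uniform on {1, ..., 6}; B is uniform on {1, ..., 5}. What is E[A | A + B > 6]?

P(A + B > 6) = 1/2.
Summing A·P(x,y) over outcomes with A + B > 6 gives 7/3.
E[A | A + B > 6] = (7/3) / (1/2) = 14/3.

14/3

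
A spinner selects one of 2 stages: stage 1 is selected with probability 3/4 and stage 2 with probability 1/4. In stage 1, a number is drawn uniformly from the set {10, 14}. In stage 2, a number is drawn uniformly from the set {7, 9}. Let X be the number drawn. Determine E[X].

E[X | stage 1] = (10+14)/2 = 12.
E[X | stage 2] = (7+9)/2 = 8.
By the law of total expectation,
E[X] = (3/4)·(12) + (1/4)·(8) = 11.

11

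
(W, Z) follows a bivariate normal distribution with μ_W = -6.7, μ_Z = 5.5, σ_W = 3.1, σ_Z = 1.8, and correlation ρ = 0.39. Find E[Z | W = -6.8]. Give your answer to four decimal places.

For a bivariate normal, E[Z | W=x] = μ_Z + ρ·(σ_Z/σ_W)·(x − μ_W).
E[Z | W=-6.8] = 5.5 + (0.39)·(1.8/3.1)·(-6.8 − (-6.7)) = 5.5 + (0.22645)·(-0.1) = 5.4774.

5.4774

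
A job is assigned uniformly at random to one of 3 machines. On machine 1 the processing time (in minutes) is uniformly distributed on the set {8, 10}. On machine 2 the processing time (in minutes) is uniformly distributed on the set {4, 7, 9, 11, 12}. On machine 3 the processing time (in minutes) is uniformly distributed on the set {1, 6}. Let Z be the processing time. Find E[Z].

E[Z | machine 1] = (8+10)/2 = 9.
E[Z | machine 2] = (4+7+9+11+12)/5 = 43/5.
E[Z | machine 3] = (1+6)/2 = 7/2.
By the law of total expectation,
E[Z] = (1/3)·(9) + (1/3)·(43/5) + (1/3)·(7/2) = 211/30.

211/30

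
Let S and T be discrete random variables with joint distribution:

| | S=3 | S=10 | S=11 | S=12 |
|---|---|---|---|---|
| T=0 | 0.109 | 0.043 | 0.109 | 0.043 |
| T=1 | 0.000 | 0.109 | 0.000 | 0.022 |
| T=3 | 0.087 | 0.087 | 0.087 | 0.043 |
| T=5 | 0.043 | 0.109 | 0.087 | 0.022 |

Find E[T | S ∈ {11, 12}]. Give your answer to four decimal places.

2.3172

P(S ∈ {11, 12}) = 0.413.
Σ T·P over the event = 0·(0.109) + 3·(0.087) + 5·(0.087) + 0·(0.043) + 1·(0.022) + 3·(0.043) + 5·(0.022) = 0.957.
E[T | S ∈ {11, 12}] = (0.957) / (0.413) = 2.3172.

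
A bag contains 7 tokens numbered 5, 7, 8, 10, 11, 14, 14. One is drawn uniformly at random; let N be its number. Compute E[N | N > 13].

14

P(N > 13) = 2/7.
Σ over the event: 14·2/7 = 4.
E[N | N > 13] = (4) / (2/7) = 14.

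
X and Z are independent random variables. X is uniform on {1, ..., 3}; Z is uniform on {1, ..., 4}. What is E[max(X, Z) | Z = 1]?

2

Outcomes with Z = 1: (1,1), (2,1), (3,1), each with probability 1/12.
E[max(X, Z) | Z = 1] = (1 + 2 + 3) / 3 = 2.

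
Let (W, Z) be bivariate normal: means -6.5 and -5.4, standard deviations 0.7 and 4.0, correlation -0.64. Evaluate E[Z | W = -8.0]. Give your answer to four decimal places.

For a bivariate normal, E[Z | W=x] = μ_Z + ρ·(σ_Z/σ_W)·(x − μ_W).
E[Z | W=-8.0] = -5.4 + (-0.64)·(4.0/0.7)·(-8.0 − (-6.5)) = -5.4 + (-3.6571)·(-1.5) = 0.0857.

0.0857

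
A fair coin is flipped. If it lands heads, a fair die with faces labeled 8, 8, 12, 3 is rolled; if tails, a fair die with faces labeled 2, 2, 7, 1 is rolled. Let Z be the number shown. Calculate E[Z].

E[Z | heads] = (8+8+12+3)/4 = 31/4.
E[Z | tails] = (2+2+7+1)/4 = 3.
E[Z] = (1/2)·(31/4) + (1/2)·(3) = 43/8.

43/8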